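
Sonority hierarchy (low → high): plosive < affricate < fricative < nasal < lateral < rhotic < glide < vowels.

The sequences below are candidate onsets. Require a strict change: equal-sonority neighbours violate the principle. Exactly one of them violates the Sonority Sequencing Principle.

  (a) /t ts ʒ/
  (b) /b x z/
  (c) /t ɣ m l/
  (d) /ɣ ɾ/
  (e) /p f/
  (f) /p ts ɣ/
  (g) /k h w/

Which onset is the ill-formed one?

(a) 1-2-3 → obeys
(b) 1-3-3 → violates
(c) 1-3-4-5 → obeys
(d) 3-6 → obeys
(e) 1-3 → obeys
(f) 1-2-3 → obeys
(g) 1-3-7 → obeys

b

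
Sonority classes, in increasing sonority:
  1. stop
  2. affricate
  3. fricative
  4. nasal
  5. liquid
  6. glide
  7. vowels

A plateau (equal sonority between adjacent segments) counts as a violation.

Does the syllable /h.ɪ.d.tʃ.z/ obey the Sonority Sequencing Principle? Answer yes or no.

no

Onset: /h/ is a fricative (sonority 3); then the nucleus /ɪ/ (sonority 7).
Onset profile 3-7 — rises to the nucleus.
Coda: /d/ is a stop (sonority 1), /tʃ/ is an affricate (sonority 2), /z/ is a fricative (sonority 3).
Coda profile 7-1-2-3 — does not strictly fall throughout.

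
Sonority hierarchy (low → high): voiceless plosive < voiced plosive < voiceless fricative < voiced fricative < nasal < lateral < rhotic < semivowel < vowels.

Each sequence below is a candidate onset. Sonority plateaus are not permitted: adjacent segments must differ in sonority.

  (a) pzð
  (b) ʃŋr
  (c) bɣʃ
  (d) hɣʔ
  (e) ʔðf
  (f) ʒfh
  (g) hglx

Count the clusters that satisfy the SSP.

(a) pzð: profile 1-4-4 — violates.
(b) ʃŋr: profile 3-5-7 — obeys.
(c) bɣʃ: profile 2-4-3 — violates.
(d) hɣʔ: profile 3-4-1 — violates.
(e) ʔðf: profile 1-4-3 — violates.
(f) ʒfh: profile 4-3-3 — violates.
(g) hglx: profile 3-2-6-3 — violates.

1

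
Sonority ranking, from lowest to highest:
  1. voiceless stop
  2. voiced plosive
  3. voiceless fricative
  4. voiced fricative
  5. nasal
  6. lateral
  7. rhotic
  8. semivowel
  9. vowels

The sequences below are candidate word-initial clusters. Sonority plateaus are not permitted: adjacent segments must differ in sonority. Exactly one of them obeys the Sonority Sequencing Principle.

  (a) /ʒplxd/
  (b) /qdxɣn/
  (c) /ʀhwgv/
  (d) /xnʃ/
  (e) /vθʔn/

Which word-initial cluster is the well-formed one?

b

(a) /ʒplxd/: profile 4-1-6-3-2 — violates.
(b) /qdxɣn/: profile 1-2-3-4-5 — obeys.
(c) /ʀhwgv/: profile 7-3-8-2-4 — violates.
(d) /xnʃ/: profile 3-5-3 — violates.
(e) /vθʔn/: profile 4-3-1-5 — violates.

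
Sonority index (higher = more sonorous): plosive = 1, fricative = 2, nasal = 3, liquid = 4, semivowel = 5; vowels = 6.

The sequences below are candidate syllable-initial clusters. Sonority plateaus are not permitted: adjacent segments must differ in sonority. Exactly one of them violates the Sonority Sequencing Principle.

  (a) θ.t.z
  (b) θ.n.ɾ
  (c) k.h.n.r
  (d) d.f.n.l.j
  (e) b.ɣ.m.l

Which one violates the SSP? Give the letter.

a

(a) sonority 2-1-2: ill-formed.
(b) sonority 2-3-4: well-formed.
(c) sonority 1-2-3-4: well-formed.
(d) sonority 1-2-3-4-5: well-formed.
(e) sonority 1-2-3-4: well-formed.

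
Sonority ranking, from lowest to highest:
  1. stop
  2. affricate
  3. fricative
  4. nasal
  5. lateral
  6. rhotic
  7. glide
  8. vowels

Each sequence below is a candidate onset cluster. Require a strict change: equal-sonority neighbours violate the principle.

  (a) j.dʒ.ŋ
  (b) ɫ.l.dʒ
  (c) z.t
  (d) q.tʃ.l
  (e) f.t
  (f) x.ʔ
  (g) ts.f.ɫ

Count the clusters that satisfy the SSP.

(a) sonority 7-2-4: ill-formed.
(b) sonority 5-5-2: ill-formed.
(c) sonority 3-1: ill-formed.
(d) sonority 1-2-5: well-formed.
(e) sonority 3-1: ill-formed.
(f) sonority 3-1: ill-formed.
(g) sonority 2-3-5: well-formed.

2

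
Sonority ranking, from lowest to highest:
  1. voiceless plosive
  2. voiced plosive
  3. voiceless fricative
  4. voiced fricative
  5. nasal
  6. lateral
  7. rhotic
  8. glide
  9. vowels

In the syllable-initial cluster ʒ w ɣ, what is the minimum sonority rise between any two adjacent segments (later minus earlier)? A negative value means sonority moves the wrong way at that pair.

-4

/ʒ/ — voiced fricative, sonority 4.
/w/ — glide, sonority 8.
/ɣ/ — voiced fricative, sonority 4.
/ʒ/→/w/: change +4.
/w/→/ɣ/: change -4.
Minimum = -4.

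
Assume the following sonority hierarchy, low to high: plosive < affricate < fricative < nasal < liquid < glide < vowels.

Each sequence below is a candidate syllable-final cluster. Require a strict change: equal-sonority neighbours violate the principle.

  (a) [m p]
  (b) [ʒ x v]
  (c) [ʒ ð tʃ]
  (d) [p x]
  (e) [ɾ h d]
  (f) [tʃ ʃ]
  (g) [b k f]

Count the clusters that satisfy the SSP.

(a) sonority 4-1: well-formed.
(b) sonority 3-3-3: ill-formed.
(c) sonority 3-3-2: ill-formed.
(d) sonority 1-3: ill-formed.
(e) sonority 5-3-1: well-formed.
(f) sonority 2-3: ill-formed.
(g) sonority 1-1-3: ill-formed.

2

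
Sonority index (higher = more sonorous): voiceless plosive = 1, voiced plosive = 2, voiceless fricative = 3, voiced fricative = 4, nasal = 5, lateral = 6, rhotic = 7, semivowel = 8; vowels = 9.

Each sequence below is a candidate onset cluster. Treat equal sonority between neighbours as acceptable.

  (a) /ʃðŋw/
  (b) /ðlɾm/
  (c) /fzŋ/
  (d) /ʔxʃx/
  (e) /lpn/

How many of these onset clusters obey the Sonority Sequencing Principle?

3

(a) /ʃðŋw/: profile 3-4-5-8 — obeys.
(b) /ðlɾm/: profile 4-6-7-5 — violates.
(c) /fzŋ/: profile 3-4-5 — obeys.
(d) /ʔxʃx/: profile 1-3-3-3 — obeys.
(e) /lpn/: profile 6-1-5 — violates.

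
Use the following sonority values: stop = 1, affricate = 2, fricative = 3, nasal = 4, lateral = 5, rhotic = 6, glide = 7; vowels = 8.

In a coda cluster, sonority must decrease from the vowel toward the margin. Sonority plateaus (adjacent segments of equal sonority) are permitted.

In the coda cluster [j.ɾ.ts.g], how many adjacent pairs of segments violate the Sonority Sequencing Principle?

/j/: glide = 7.
/ɾ/: rhotic = 6.
/ts/: affricate = 2.
/g/: stop = 1.
/j/→/ɾ/: 7→6 (falls) — ok.
/ɾ/→/ts/: 6→2 (falls) — ok.
/ts/→/g/: 2→1 (falls) — ok.

0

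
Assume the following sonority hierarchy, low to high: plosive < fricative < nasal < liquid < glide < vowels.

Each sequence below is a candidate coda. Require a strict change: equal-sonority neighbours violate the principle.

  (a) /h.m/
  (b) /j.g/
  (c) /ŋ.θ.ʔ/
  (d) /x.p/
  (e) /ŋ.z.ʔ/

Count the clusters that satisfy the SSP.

(a) /h.m/: profile 2-3 — violates.
(b) /j.g/: profile 5-1 — obeys.
(c) /ŋ.θ.ʔ/: profile 3-2-1 — obeys.
(d) /x.p/: profile 2-1 — obeys.
(e) /ŋ.z.ʔ/: profile 3-2-1 — obeys.

4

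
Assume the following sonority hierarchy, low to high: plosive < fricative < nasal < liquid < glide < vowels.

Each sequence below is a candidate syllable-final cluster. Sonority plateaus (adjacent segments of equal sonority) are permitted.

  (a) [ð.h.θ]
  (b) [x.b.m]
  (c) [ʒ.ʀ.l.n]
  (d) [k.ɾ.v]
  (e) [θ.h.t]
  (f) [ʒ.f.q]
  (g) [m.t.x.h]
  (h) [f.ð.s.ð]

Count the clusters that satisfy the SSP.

(a) sonority 2-2-2: well-formed.
(b) sonority 2-1-3: ill-formed.
(c) sonority 2-4-4-3: ill-formed.
(d) sonority 1-4-2: ill-formed.
(e) sonority 2-2-1: well-formed.
(f) sonority 2-2-1: well-formed.
(g) sonority 3-1-2-2: ill-formed.
(h) sonority 2-2-2-2: well-formed.

4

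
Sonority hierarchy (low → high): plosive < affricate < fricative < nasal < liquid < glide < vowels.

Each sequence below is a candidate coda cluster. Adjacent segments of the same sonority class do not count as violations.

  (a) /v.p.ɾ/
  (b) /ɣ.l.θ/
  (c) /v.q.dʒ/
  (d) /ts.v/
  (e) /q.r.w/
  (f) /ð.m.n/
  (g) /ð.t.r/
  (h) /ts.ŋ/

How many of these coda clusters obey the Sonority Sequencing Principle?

0

(a) 3-1-5 → violates
(b) 3-5-3 → violates
(c) 3-1-2 → violates
(d) 2-3 → violates
(e) 1-5-6 → violates
(f) 3-4-4 → violates
(g) 3-1-5 → violates
(h) 2-4 → violates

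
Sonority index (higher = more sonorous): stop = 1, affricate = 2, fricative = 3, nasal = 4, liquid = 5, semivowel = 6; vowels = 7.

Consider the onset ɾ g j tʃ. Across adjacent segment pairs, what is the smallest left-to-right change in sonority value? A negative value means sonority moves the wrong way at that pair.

-4

/ɾ/ is a liquid (sonority 5).
/g/ is a stop (sonority 1).
/j/ is a semivowel (sonority 6).
/tʃ/ is an affricate (sonority 2).
/ɾ/→/g/: change -4.
/g/→/j/: change +5.
/j/→/tʃ/: change -4.
Minimum = -4.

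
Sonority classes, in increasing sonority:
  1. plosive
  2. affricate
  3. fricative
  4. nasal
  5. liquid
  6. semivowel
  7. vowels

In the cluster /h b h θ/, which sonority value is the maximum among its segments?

/h/: fricative = 3.
/b/: plosive = 1.
/h/: fricative = 3.
/θ/: fricative = 3.
The maximum is 3.

3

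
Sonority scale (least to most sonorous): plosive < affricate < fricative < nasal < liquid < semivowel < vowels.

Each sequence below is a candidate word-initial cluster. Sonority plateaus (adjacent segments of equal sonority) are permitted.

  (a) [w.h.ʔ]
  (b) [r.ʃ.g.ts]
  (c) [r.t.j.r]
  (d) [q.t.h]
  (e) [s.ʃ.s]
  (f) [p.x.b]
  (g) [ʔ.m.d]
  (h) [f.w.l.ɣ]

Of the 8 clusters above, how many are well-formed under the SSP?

(a) 6-3-1 → violates
(b) 5-3-1-2 → violates
(c) 5-1-6-5 → violates
(d) 1-1-3 → obeys
(e) 3-3-3 → obeys
(f) 1-3-1 → violates
(g) 1-4-1 → violates
(h) 3-6-5-3 → violates

2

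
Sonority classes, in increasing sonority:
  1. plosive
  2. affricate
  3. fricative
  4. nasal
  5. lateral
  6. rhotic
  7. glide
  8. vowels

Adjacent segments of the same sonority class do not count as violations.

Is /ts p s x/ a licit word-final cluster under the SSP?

no

/ts/: affricate = 2.
/p/: plosive = 1.
/s/: fricative = 3.
/x/: fricative = 3.
The profile is 2-1-3-3. Between /p/ (1) and /s/ (3) sonority does not fall, so the cluster violates the SSP.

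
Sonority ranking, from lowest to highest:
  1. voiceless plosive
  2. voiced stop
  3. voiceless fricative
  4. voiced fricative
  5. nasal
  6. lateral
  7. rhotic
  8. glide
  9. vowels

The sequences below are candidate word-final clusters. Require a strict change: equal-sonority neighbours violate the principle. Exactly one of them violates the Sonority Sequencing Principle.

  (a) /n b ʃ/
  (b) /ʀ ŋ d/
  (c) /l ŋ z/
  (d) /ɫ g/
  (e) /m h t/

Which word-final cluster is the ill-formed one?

a

(a) 5-2-3 → violates
(b) 7-5-2 → obeys
(c) 6-5-4 → obeys
(d) 6-2 → obeys
(e) 5-3-1 → obeys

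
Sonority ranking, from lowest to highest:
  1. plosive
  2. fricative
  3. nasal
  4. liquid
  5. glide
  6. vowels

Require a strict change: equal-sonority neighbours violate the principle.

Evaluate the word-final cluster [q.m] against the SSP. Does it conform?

/q/: plosive = 1.
/m/: nasal = 3.
The profile is 1-3. Between /q/ (1) and /m/ (3) sonority does not fall, so the cluster violates the SSP.

no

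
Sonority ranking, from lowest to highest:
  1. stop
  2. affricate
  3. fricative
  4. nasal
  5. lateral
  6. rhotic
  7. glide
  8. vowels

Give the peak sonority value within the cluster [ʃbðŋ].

4

/ʃ/ is a fricative (sonority 3).
/b/ is a stop (sonority 1).
/ð/ is a fricative (sonority 3).
/ŋ/ is a nasal (sonority 4).
The maximum is 4.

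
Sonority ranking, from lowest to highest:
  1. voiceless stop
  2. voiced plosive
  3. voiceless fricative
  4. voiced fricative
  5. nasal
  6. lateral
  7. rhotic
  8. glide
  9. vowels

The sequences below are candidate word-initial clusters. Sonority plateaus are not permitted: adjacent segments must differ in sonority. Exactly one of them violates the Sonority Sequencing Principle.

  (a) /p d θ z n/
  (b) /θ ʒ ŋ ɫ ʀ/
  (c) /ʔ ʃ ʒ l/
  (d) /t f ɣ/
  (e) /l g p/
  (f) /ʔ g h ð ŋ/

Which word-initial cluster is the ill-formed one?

e

(a) sonority 1-2-3-4-5: well-formed.
(b) sonority 3-4-5-6-7: well-formed.
(c) sonority 1-3-4-6: well-formed.
(d) sonority 1-3-4: well-formed.
(e) sonority 6-2-1: ill-formed.
(f) sonority 1-2-3-4-5: well-formed.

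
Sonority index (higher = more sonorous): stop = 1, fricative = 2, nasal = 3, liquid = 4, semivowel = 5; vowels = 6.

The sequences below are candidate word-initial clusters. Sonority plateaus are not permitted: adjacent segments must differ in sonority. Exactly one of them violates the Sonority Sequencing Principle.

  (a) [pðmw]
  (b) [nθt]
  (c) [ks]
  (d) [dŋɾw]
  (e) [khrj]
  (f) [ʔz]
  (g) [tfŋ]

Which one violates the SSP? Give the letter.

b

(a) sonority 1-2-3-5: well-formed.
(b) sonority 3-2-1: ill-formed.
(c) sonority 1-2: well-formed.
(d) sonority 1-3-4-5: well-formed.
(e) sonority 1-2-4-5: well-formed.
(f) sonority 1-2: well-formed.
(g) sonority 1-2-3: well-formed.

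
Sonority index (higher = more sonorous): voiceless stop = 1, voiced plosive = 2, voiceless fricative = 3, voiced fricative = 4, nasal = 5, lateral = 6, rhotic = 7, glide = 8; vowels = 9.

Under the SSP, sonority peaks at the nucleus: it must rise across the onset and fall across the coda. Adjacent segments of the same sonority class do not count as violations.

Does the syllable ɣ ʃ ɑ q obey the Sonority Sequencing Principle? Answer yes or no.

no

Onset: /ɣ/ is a voiced fricative (sonority 4), /ʃ/ is a voiceless fricative (sonority 3); then the nucleus /ɑ/ (sonority 9).
Onset profile 4-3-9 — does not rise throughout.
Coda: /q/ is a voiceless stop (sonority 1).
Coda profile 9-1 — falls from the nucleus.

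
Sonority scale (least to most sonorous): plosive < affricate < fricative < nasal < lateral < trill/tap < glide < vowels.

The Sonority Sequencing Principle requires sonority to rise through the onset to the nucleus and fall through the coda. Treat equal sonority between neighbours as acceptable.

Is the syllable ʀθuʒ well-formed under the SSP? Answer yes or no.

no

Onset: /ʀ/ is a trill/tap (sonority 6), /θ/ is a fricative (sonority 3); then the nucleus /u/ (sonority 8).
Onset profile 6-3-8 — does not rise throughout.
Coda: /ʒ/ is a fricative (sonority 3).
Coda profile 8-3 — falls from the nucleus.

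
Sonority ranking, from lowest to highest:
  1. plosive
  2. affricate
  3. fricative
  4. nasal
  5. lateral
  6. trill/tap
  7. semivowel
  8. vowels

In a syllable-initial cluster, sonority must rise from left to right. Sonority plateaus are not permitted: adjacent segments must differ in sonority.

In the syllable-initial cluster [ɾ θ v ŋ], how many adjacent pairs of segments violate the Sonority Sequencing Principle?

2

/ɾ/ is a trill/tap (sonority 6).
/θ/ is a fricative (sonority 3).
/v/ is a fricative (sonority 3).
/ŋ/ is a nasal (sonority 4).
/ɾ/→/θ/: 6→3 (does not rise) — violation.
/θ/→/v/: 3→3 (plateau) — violation.
/v/→/ŋ/: 3→4 (rises) — ok.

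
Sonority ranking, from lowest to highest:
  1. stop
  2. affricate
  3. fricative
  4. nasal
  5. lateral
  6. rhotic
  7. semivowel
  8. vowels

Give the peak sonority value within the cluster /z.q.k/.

3

/z/ — fricative, sonority 3.
/q/ — stop, sonority 1.
/k/ — stop, sonority 1.
The maximum is 3.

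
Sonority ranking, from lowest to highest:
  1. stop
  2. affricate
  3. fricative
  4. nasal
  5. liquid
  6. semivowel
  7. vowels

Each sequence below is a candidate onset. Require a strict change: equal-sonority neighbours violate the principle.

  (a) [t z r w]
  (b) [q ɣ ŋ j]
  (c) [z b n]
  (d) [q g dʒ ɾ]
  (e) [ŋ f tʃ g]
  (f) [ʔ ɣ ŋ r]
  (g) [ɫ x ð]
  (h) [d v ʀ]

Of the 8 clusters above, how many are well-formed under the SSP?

4

(a) 1-3-5-6 → obeys
(b) 1-3-4-6 → obeys
(c) 3-1-4 → violates
(d) 1-1-2-5 → violates
(e) 4-3-2-1 → violates
(f) 1-3-4-5 → obeys
(g) 5-3-3 → violates
(h) 1-3-5 → obeys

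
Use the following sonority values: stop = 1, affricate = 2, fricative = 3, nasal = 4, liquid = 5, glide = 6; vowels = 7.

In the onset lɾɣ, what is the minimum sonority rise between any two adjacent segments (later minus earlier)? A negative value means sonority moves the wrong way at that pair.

/l/ is a liquid (sonority 5).
/ɾ/ is a liquid (sonority 5).
/ɣ/ is a fricative (sonority 3).
/l/→/ɾ/: change +0.
/ɾ/→/ɣ/: change -2.
Minimum = -2.

-2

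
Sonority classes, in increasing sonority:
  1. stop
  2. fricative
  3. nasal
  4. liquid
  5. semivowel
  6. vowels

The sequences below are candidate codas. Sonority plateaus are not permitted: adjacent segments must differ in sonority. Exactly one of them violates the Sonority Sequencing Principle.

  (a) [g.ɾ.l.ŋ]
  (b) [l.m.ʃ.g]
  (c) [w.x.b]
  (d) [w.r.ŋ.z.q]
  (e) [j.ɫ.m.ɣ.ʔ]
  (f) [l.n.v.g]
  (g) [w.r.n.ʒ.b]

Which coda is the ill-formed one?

a

(a) [g.ɾ.l.ŋ]: profile 1-4-4-3 — violates.
(b) [l.m.ʃ.g]: profile 4-3-2-1 — obeys.
(c) [w.x.b]: profile 5-2-1 — obeys.
(d) [w.r.ŋ.z.q]: profile 5-4-3-2-1 — obeys.
(e) [j.ɫ.m.ɣ.ʔ]: profile 5-4-3-2-1 — obeys.
(f) [l.n.v.g]: profile 4-3-2-1 — obeys.
(g) [w.r.n.ʒ.b]: profile 5-4-3-2-1 — obeys.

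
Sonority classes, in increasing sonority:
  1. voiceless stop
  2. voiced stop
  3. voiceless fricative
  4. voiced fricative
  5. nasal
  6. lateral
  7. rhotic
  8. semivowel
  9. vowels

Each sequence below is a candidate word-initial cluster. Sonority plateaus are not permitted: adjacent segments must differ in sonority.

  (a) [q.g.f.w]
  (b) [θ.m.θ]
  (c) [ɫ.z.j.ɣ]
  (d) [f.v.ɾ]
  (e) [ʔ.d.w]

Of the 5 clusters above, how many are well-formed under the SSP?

(a) sonority 1-2-3-8: well-formed.
(b) sonority 3-5-3: ill-formed.
(c) sonority 6-4-8-4: ill-formed.
(d) sonority 3-4-7: well-formed.
(e) sonority 1-2-8: well-formed.

3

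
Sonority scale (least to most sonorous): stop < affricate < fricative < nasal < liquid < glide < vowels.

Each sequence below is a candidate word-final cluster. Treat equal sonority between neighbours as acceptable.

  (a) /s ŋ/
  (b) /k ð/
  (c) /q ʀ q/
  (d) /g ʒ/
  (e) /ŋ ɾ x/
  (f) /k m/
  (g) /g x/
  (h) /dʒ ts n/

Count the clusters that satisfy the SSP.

0

(a) sonority 3-4: ill-formed.
(b) sonority 1-3: ill-formed.
(c) sonority 1-5-1: ill-formed.
(d) sonority 1-3: ill-formed.
(e) sonority 4-5-3: ill-formed.
(f) sonority 1-4: ill-formed.
(g) sonority 1-3: ill-formed.
(h) sonority 2-2-4: ill-formed.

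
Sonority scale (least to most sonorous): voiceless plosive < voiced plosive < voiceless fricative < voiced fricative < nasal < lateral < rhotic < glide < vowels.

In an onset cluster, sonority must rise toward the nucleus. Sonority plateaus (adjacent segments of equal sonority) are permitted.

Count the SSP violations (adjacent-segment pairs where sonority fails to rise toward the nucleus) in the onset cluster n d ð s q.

3

/n/ is a nasal (sonority 5).
/d/ is a voiced plosive (sonority 2).
/ð/ is a voiced fricative (sonority 4).
/s/ is a voiceless fricative (sonority 3).
/q/ is a voiceless plosive (sonority 1).
/n/→/d/: 5→2 (does not rise) — violation.
/d/→/ð/: 2→4 (rises) — ok.
/ð/→/s/: 4→3 (does not rise) — violation.
/s/→/q/: 3→1 (does not rise) — violation.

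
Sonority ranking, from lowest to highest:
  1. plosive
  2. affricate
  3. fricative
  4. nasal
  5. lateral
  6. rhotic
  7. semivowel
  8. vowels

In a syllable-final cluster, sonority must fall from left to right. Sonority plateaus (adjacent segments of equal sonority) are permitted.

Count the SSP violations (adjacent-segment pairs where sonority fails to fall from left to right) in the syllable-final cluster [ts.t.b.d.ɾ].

1

/ts/ is an affricate (sonority 2).
/t/ is a plosive (sonority 1).
/b/ is a plosive (sonority 1).
/d/ is a plosive (sonority 1).
/ɾ/ is a rhotic (sonority 6).
/ts/→/t/: 2→1 (falls) — ok.
/t/→/b/: 1→1 (plateau, allowed) — ok.
/b/→/d/: 1→1 (plateau, allowed) — ok.
/d/→/ɾ/: 1→6 (does not fall) — violation.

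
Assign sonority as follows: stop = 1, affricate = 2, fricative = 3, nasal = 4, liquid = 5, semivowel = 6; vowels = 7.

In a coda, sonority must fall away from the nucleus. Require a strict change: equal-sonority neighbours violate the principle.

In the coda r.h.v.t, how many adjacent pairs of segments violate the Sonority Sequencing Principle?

/r/: liquid = 5.
/h/: fricative = 3.
/v/: fricative = 3.
/t/: stop = 1.
/r/→/h/: 5→3 (falls) — ok.
/h/→/v/: 3→3 (plateau) — violation.
/v/→/t/: 3→1 (falls) — ok.

1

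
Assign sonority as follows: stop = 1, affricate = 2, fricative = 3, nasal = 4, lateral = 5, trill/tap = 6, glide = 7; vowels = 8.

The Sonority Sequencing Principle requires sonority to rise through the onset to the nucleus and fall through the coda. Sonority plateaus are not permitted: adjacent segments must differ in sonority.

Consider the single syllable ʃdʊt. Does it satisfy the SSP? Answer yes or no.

Onset: /ʃ/ is a fricative (sonority 3), /d/ is a stop (sonority 1); then the nucleus /ʊ/ (sonority 8).
Onset profile 3-1-8 — does not strictly rise throughout.
Coda: /t/ is a stop (sonority 1).
Coda profile 8-1 — falls from the nucleus.

no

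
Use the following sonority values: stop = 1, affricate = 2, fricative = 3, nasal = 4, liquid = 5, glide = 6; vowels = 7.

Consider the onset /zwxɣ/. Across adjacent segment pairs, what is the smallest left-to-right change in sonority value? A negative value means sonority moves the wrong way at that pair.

/z/: fricative = 3.
/w/: glide = 6.
/x/: fricative = 3.
/ɣ/: fricative = 3.
/z/→/w/: change +3.
/w/→/x/: change -3.
/x/→/ɣ/: change +0.
Minimum = -3.

-3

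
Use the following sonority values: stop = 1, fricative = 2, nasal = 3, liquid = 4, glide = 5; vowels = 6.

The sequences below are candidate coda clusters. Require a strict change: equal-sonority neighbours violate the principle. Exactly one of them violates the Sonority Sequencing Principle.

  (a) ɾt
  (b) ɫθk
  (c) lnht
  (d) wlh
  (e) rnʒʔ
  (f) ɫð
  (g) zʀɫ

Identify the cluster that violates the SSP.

g

(a) 4-1 → obeys
(b) 4-2-1 → obeys
(c) 4-3-2-1 → obeys
(d) 5-4-2 → obeys
(e) 4-3-2-1 → obeys
(f) 4-2 → obeys
(g) 2-4-4 → violates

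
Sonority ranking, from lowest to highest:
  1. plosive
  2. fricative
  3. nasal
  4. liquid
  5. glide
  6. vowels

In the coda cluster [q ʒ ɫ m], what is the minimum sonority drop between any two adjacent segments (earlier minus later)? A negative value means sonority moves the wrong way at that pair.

-2

/q/ — plosive, sonority 1.
/ʒ/ — fricative, sonority 2.
/ɫ/ — liquid, sonority 4.
/m/ — nasal, sonority 3.
/q/→/ʒ/: change -1.
/ʒ/→/ɫ/: change -2.
/ɫ/→/m/: change +1.
Minimum = -2.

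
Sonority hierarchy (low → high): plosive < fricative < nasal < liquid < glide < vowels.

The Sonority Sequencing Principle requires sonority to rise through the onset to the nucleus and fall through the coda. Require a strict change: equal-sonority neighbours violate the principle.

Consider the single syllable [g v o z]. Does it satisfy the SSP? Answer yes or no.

Onset: /g/ is a plosive (sonority 1), /v/ is a fricative (sonority 2); then the nucleus /o/ (sonority 6).
Onset profile 1-2-6 — rises to the nucleus.
Coda: /z/ is a fricative (sonority 2).
Coda profile 6-2 — falls from the nucleus.

yes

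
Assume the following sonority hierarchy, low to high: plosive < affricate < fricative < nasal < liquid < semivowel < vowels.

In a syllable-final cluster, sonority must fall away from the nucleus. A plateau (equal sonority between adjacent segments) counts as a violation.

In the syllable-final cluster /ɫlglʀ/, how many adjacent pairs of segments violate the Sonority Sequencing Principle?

3

/ɫ/ is a liquid (sonority 5).
/l/ is a liquid (sonority 5).
/g/ is a plosive (sonority 1).
/l/ is a liquid (sonority 5).
/ʀ/ is a liquid (sonority 5).
/ɫ/→/l/: 5→5 (plateau) — violation.
/l/→/g/: 5→1 (falls) — ok.
/g/→/l/: 1→5 (does not fall) — violation.
/l/→/ʀ/: 5→5 (plateau) — violation.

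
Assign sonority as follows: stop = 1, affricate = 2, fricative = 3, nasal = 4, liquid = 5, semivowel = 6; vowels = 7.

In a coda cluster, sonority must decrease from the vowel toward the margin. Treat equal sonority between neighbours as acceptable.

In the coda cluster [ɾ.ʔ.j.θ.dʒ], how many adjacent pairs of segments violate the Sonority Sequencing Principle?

1

/ɾ/ — liquid, sonority 5.
/ʔ/ — stop, sonority 1.
/j/ — semivowel, sonority 6.
/θ/ — fricative, sonority 3.
/dʒ/ — affricate, sonority 2.
/ɾ/→/ʔ/: 5→1 (falls) — ok.
/ʔ/→/j/: 1→6 (does not fall) — violation.
/j/→/θ/: 6→3 (falls) — ok.
/θ/→/dʒ/: 3→2 (falls) — ok.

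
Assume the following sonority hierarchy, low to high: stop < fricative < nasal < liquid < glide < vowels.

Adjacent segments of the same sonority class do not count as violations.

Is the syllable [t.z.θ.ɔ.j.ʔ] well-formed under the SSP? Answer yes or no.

Onset: /t/ is a stop (sonority 1), /z/ is a fricative (sonority 2), /θ/ is a fricative (sonority 2); then the nucleus /ɔ/ (sonority 6).
Onset profile 1-2-2-6 — rises to the nucleus.
Coda: /j/ is a glide (sonority 5), /ʔ/ is a stop (sonority 1).
Coda profile 6-5-1 — falls from the nucleus.

yes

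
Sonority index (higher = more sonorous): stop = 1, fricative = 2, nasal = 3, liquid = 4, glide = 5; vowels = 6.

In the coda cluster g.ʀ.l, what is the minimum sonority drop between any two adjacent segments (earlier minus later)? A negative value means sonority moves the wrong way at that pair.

/g/: stop = 1.
/ʀ/: liquid = 4.
/l/: liquid = 4.
/g/→/ʀ/: change -3.
/ʀ/→/l/: change +0.
Minimum = -3.

-3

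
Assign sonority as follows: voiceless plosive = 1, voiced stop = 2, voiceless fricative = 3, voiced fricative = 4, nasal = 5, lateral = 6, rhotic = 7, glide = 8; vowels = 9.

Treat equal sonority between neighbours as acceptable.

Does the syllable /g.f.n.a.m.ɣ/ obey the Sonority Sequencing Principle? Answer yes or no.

yes

Onset: /g/ is a voiced stop (sonority 2), /f/ is a voiceless fricative (sonority 3), /n/ is a nasal (sonority 5); then the nucleus /a/ (sonority 9).
Onset profile 2-3-5-9 — rises to the nucleus.
Coda: /m/ is a nasal (sonority 5), /ɣ/ is a voiced fricative (sonority 4).
Coda profile 9-5-4 — falls from the nucleus.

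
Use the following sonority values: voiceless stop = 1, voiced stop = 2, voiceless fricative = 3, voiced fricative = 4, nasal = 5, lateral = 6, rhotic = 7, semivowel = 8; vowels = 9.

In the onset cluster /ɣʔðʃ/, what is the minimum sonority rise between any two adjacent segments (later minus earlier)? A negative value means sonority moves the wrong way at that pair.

/ɣ/ — voiced fricative, sonority 4.
/ʔ/ — voiceless stop, sonority 1.
/ð/ — voiced fricative, sonority 4.
/ʃ/ — voiceless fricative, sonority 3.
/ɣ/→/ʔ/: change -3.
/ʔ/→/ð/: change +3.
/ð/→/ʃ/: change -1.
Minimum = -3.

-3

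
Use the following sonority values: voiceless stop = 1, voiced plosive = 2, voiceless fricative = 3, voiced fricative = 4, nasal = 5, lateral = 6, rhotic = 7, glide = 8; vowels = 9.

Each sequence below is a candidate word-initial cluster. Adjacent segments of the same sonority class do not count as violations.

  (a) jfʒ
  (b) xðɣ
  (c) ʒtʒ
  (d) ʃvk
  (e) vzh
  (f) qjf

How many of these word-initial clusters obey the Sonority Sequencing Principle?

1

(a) sonority 8-3-4: ill-formed.
(b) sonority 3-4-4: well-formed.
(c) sonority 4-1-4: ill-formed.
(d) sonority 3-4-1: ill-formed.
(e) sonority 4-4-3: ill-formed.
(f) sonority 1-8-3: ill-formed.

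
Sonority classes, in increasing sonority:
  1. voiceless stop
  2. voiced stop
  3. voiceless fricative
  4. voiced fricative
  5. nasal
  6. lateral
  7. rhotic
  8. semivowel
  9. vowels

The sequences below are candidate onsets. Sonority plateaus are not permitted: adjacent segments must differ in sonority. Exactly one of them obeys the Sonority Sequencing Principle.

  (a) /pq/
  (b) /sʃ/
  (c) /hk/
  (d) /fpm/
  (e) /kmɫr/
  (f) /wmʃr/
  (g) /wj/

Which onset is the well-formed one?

(a) sonority 1-1: ill-formed.
(b) sonority 3-3: ill-formed.
(c) sonority 3-1: ill-formed.
(d) sonority 3-1-5: ill-formed.
(e) sonority 1-5-6-7: well-formed.
(f) sonority 8-5-3-7: ill-formed.
(g) sonority 8-8: ill-formed.

e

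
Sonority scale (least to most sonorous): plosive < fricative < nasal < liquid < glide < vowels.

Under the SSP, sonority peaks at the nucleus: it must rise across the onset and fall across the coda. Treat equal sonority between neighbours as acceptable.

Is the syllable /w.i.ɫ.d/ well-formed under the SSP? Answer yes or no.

Onset: /w/ is a glide (sonority 5); then the nucleus /i/ (sonority 6).
Onset profile 5-6 — rises to the nucleus.
Coda: /ɫ/ is a liquid (sonority 4), /d/ is a plosive (sonority 1).
Coda profile 6-4-1 — falls from the nucleus.

yes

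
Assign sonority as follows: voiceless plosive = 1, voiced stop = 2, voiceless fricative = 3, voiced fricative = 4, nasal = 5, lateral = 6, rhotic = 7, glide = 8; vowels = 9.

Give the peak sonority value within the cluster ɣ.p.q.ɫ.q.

/ɣ/: voiced fricative = 4.
/p/: voiceless plosive = 1.
/q/: voiceless plosive = 1.
/ɫ/: lateral = 6.
/q/: voiceless plosive = 1.
The maximum is 6.

6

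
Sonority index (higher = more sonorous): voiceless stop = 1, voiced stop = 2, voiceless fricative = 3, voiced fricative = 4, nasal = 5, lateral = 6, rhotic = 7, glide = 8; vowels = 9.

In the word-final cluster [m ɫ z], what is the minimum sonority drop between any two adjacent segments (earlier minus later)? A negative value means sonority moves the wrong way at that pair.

-1

/m/ is a nasal (sonority 5).
/ɫ/ is a lateral (sonority 6).
/z/ is a voiced fricative (sonority 4).
/m/→/ɫ/: change -1.
/ɫ/→/z/: change +2.
Minimum = -1.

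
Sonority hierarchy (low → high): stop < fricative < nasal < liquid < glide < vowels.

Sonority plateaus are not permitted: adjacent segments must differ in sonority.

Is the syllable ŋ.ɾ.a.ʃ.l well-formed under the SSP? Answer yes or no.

no

Onset: /ŋ/ is a nasal (sonority 3), /ɾ/ is a liquid (sonority 4); then the nucleus /a/ (sonority 6).
Onset profile 3-4-6 — rises to the nucleus.
Coda: /ʃ/ is a fricative (sonority 2), /l/ is a liquid (sonority 4).
Coda profile 6-2-4 — does not strictly fall throughout.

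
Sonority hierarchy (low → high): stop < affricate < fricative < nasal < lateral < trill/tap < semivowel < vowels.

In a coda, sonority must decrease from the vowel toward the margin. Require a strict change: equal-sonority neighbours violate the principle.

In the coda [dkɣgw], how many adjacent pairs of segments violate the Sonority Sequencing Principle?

3

/d/ is a stop (sonority 1).
/k/ is a stop (sonority 1).
/ɣ/ is a fricative (sonority 3).
/g/ is a stop (sonority 1).
/w/ is a semivowel (sonority 7).
/d/→/k/: 1→1 (plateau) — violation.
/k/→/ɣ/: 1→3 (does not fall) — violation.
/ɣ/→/g/: 3→1 (falls) — ok.
/g/→/w/: 1→7 (does not fall) — violation.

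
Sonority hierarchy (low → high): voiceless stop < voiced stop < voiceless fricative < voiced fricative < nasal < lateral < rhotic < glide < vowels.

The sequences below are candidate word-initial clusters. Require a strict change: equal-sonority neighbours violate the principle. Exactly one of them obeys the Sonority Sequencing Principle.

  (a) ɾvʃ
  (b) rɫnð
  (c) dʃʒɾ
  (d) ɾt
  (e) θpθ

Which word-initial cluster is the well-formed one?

(a) sonority 7-4-3: ill-formed.
(b) sonority 7-6-5-4: ill-formed.
(c) sonority 2-3-4-7: well-formed.
(d) sonority 7-1: ill-formed.
(e) sonority 3-1-3: ill-formed.

c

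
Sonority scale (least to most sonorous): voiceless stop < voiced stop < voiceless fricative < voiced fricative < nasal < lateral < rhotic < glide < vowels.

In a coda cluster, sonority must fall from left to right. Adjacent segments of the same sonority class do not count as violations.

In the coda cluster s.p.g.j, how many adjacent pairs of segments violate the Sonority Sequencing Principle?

/s/: voiceless fricative = 3.
/p/: voiceless stop = 1.
/g/: voiced stop = 2.
/j/: glide = 8.
/s/→/p/: 3→1 (falls) — ok.
/p/→/g/: 1→2 (does not fall) — violation.
/g/→/j/: 2→8 (does not fall) — violation.

2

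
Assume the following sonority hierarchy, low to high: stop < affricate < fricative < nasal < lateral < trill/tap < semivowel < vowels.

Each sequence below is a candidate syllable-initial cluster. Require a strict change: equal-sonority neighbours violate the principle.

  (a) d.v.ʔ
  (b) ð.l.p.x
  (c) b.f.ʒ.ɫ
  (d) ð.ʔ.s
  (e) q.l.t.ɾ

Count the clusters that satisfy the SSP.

(a) sonority 1-3-1: ill-formed.
(b) sonority 3-5-1-3: ill-formed.
(c) sonority 1-3-3-5: ill-formed.
(d) sonority 3-1-3: ill-formed.
(e) sonority 1-5-1-6: ill-formed.

0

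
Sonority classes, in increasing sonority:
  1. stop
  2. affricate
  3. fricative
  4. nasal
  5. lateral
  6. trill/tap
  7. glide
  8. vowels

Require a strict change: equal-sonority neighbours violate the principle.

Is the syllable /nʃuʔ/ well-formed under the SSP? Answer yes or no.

Onset: /n/ is a nasal (sonority 4), /ʃ/ is a fricative (sonority 3); then the nucleus /u/ (sonority 8).
Onset profile 4-3-8 — does not strictly rise throughout.
Coda: /ʔ/ is a stop (sonority 1).
Coda profile 8-1 — falls from the nucleus.

no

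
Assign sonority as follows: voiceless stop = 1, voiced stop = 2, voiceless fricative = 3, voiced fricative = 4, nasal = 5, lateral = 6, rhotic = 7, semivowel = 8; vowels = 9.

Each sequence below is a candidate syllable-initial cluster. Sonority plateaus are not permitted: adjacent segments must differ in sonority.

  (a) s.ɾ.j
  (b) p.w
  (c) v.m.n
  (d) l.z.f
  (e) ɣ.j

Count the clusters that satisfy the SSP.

(a) s.ɾ.j: profile 3-7-8 — obeys.
(b) p.w: profile 1-8 — obeys.
(c) v.m.n: profile 4-5-5 — violates.
(d) l.z.f: profile 6-4-3 — violates.
(e) ɣ.j: profile 4-8 — obeys.

3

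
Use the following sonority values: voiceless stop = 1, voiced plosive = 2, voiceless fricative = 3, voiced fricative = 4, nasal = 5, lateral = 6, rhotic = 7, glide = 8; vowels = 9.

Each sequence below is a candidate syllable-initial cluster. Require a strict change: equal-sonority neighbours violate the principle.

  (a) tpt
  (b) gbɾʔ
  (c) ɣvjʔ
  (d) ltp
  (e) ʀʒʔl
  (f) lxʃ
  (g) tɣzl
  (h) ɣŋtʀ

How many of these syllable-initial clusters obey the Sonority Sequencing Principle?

0

(a) tpt: profile 1-1-1 — violates.
(b) gbɾʔ: profile 2-2-7-1 — violates.
(c) ɣvjʔ: profile 4-4-8-1 — violates.
(d) ltp: profile 6-1-1 — violates.
(e) ʀʒʔl: profile 7-4-1-6 — violates.
(f) lxʃ: profile 6-3-3 — violates.
(g) tɣzl: profile 1-4-4-6 — violates.
(h) ɣŋtʀ: profile 4-5-1-7 — violates.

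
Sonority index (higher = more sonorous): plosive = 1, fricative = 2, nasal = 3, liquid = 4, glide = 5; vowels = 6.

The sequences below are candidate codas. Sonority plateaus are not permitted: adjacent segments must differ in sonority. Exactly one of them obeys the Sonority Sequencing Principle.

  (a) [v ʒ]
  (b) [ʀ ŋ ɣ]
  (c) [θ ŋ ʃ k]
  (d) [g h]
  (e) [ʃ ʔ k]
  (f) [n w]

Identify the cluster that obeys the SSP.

(a) [v ʒ]: profile 2-2 — violates.
(b) [ʀ ŋ ɣ]: profile 4-3-2 — obeys.
(c) [θ ŋ ʃ k]: profile 2-3-2-1 — violates.
(d) [g h]: profile 1-2 — violates.
(e) [ʃ ʔ k]: profile 2-1-1 — violates.
(f) [n w]: profile 3-5 — violates.

b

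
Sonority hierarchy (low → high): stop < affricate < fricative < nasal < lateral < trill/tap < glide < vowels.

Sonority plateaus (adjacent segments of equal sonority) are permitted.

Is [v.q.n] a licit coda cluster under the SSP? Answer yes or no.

no

/v/ — fricative, sonority 3.
/q/ — stop, sonority 1.
/n/ — nasal, sonority 4.
The profile is 3-1-4. Between /q/ (1) and /n/ (4) sonority does not fall, so the cluster violates the SSP.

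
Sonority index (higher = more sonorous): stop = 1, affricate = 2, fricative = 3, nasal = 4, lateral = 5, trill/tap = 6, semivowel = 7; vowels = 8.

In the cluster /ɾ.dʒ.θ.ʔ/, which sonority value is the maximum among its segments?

6

/ɾ/ is a trill/tap (sonority 6).
/dʒ/ is an affricate (sonority 2).
/θ/ is a fricative (sonority 3).
/ʔ/ is a stop (sonority 1).
The maximum is 6.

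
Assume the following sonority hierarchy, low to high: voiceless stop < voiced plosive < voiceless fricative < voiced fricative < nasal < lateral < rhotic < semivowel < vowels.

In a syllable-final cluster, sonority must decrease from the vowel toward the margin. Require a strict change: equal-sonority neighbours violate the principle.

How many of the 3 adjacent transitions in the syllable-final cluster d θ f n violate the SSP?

/d/ — voiced plosive, sonority 2.
/θ/ — voiceless fricative, sonority 3.
/f/ — voiceless fricative, sonority 3.
/n/ — nasal, sonority 5.
/d/→/θ/: 2→3 (does not fall) — violation.
/θ/→/f/: 3→3 (plateau) — violation.
/f/→/n/: 3→5 (does not fall) — violation.

3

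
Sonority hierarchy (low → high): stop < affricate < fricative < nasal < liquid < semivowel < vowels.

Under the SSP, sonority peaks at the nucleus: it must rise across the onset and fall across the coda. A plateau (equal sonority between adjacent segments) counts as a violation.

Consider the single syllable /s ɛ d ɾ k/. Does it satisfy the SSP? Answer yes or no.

Onset: /s/ is a fricative (sonority 3); then the nucleus /ɛ/ (sonority 7).
Onset profile 3-7 — rises to the nucleus.
Coda: /d/ is a stop (sonority 1), /ɾ/ is a liquid (sonority 5), /k/ is a stop (sonority 1).
Coda profile 7-1-5-1 — does not strictly fall throughout.

no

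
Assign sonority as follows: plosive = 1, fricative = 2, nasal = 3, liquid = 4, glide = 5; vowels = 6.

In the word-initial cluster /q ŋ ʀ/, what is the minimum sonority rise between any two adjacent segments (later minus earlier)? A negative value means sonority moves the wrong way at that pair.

/q/ is a plosive (sonority 1).
/ŋ/ is a nasal (sonority 3).
/ʀ/ is a liquid (sonority 4).
/q/→/ŋ/: change +2.
/ŋ/→/ʀ/: change +1.
Minimum = 1.

1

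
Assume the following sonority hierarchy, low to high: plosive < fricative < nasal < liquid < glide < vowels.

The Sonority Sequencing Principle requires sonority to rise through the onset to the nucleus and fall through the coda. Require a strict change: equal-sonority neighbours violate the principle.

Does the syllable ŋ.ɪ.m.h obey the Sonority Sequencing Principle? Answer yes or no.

Onset: /ŋ/ is a nasal (sonority 3); then the nucleus /ɪ/ (sonority 6).
Onset profile 3-6 — rises to the nucleus.
Coda: /m/ is a nasal (sonority 3), /h/ is a fricative (sonority 2).
Coda profile 6-3-2 — falls from the nucleus.

yes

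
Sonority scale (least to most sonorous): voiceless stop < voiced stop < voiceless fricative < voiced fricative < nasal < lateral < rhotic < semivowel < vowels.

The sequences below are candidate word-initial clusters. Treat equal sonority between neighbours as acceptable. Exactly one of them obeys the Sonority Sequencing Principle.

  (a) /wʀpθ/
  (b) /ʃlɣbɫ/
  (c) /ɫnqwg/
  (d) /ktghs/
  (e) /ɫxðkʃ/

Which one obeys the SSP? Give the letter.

d

(a) /wʀpθ/: profile 8-7-1-3 — violates.
(b) /ʃlɣbɫ/: profile 3-6-4-2-6 — violates.
(c) /ɫnqwg/: profile 6-5-1-8-2 — violates.
(d) /ktghs/: profile 1-1-2-3-3 — obeys.
(e) /ɫxðkʃ/: profile 6-3-4-1-3 — violates.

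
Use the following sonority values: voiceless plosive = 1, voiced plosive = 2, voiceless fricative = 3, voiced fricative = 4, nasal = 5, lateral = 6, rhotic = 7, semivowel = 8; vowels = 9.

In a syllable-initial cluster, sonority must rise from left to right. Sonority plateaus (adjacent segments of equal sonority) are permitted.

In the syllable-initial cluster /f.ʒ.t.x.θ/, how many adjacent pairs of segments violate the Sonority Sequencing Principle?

/f/ — voiceless fricative, sonority 3.
/ʒ/ — voiced fricative, sonority 4.
/t/ — voiceless plosive, sonority 1.
/x/ — voiceless fricative, sonority 3.
/θ/ — voiceless fricative, sonority 3.
/f/→/ʒ/: 3→4 (rises) — ok.
/ʒ/→/t/: 4→1 (does not rise) — violation.
/t/→/x/: 1→3 (rises) — ok.
/x/→/θ/: 3→3 (plateau, allowed) — ok.

1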